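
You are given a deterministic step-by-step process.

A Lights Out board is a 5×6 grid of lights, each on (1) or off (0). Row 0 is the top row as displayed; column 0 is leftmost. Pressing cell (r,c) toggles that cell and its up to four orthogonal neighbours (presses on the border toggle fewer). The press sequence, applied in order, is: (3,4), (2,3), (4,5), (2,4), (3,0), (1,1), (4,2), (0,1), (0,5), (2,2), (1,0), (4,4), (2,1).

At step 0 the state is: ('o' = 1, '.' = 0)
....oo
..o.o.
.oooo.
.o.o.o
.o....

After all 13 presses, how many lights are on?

14

[0] ....oo
..o.o.
.oooo.
.o.o.o
.o....
[1] ....oo
..o.o.
.ooo..
.o..o.
.o..o.
[2] ....oo
..ooo.
.o..o.
.o.oo.
.o..o.
[3] ....oo
..ooo.
.o..o.
.o.ooo
.o...o
[4] ....oo
..oo..
.o.o.o
.o.o.o
.o...o
[5] ....oo
..oo..
oo.o.o
o..o.o
oo...o
[6] .o..oo
oo.o..
o..o.o
o..o.o
oo...o
[7] .o..oo
oo.o..
o..o.o
o.oo.o
o.oo.o
[8] o.o.oo
o..o..
o..o.o
o.oo.o
o.oo.o
[9] o.o...
o..o.o
o..o.o
o.oo.o
o.oo.o
[10] o.o...
o.oo.o
ooo..o
o..o.o
o.oo.o
[11] ..o...
.ooo.o
.oo..o
o..o.o
o.oo.o
[12] ..o...
.ooo.o
.oo..o
o..ooo
o.o.o.
[13] ..o...
..oo.o
o....o
oo.ooo
o.o.o.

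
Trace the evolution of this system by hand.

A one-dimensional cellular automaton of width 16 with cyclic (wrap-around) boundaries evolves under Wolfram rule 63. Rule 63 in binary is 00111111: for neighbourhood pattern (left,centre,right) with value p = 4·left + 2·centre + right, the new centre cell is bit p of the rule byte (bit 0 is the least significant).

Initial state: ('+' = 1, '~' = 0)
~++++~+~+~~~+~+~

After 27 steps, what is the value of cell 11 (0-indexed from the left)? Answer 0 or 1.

step 0: ~++++~+~+~~~+~+~
step 1: ++~~~+++++++++++
step 2: ~~++++~~~~~~~~~~
step 3: +++~~~++++++++++
step 4: ~~~++++~~~~~~~~~
step 5: ++++~~~+++++++++
step 6: ~~~~++++~~~~~~~~
step 7: +++++~~~++++++++
step 8: ~~~~~++++~~~~~~~
step 9: ++++++~~~+++++++
step 10: ~~~~~~++++~~~~~~
step 11: +++++++~~~++++++
step 12: ~~~~~~~++++~~~~~
step 13: ++++++++~~~+++++
step 14: ~~~~~~~~++++~~~~
step 15: +++++++++~~~++++
step 16: ~~~~~~~~~++++~~~
step 17: ++++++++++~~~+++
step 18: ~~~~~~~~~~++++~~
step 19: +++++++++++~~~++
step 20: ~~~~~~~~~~~++++~
step 21: ++++++++++++~~~+
step 22: ~~~~~~~~~~~~++++
step 23: +++++++++++++~~~
step 24: +~~~~~~~~~~~~+++
step 25: ~+++++++++++++~~
step 26: ++~~~~~~~~~~~~++
step 27: ~~+++++++++++++~

1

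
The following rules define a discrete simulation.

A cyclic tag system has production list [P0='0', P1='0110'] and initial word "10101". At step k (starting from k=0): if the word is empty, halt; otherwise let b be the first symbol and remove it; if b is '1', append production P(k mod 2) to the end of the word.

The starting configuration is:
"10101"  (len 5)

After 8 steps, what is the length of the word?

k=0  "10101"  (len 5)
k=1  "01010"  (len 5)
k=2  "1010"  (len 4)
k=3  "0100"  (len 4)
k=4  "100"  (len 3)
k=5  "000"  (len 3)
k=6  "00"  (len 2)
k=7  "0"  (len 1)
k=8  (halted — word empty)

0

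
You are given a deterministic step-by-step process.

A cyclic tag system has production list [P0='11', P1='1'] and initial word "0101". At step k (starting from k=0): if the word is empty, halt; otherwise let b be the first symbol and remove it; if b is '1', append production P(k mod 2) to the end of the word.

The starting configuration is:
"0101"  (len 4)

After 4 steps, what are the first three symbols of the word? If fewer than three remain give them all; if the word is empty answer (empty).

11

k=0  "0101"  (len 4)
k=1  "101"  (len 3)
k=2  "011"  (len 3)
k=3  "11"  (len 2)
k=4  "11"  (len 2)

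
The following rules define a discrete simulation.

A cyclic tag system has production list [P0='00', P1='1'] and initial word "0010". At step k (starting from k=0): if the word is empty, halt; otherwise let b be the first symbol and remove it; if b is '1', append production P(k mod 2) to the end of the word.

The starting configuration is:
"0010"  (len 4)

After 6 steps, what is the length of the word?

[0] "0010"  (len 4)
[1] "010"  (len 3)
[2] "10"  (len 2)
[3] "000"  (len 3)
[4] "00"  (len 2)
[5] "0"  (len 1)
[6] (halted — word empty)

0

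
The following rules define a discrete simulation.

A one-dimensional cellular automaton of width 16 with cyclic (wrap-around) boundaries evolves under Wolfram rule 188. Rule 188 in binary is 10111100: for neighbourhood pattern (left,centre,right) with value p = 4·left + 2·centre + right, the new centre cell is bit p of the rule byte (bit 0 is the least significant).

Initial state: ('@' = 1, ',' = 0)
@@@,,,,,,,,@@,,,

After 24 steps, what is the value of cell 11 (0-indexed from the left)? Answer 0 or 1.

gen 0: @@@,,,,,,,,@@,,,
gen 1: @@,@,,,,,,,@,@,,
gen 2: @,@@@,,,,,,@@@@,
gen 3: @@@@,@,,,,,@@@,@
gen 4: @@@,@@@,,,,@@,@@
gen 5: @@,@@@,@,,,@,@@@
gen 6: @,@@@,@@@,,@@@@@
gen 7: ,@@@,@@@,@,@@@@@
gen 8: @@@,@@@,@@@@@@@,
gen 9: @@,@@@,@@@@@@@,@
gen 10: @,@@@,@@@@@@@,@@
gen 11: ,@@@,@@@@@@@,@@@
gen 12: @@@,@@@@@@@,@@@,
gen 13: @@,@@@@@@@,@@@,@
gen 14: @,@@@@@@@,@@@,@@
gen 15: ,@@@@@@@,@@@,@@@
gen 16: @@@@@@@,@@@,@@@,
gen 17: @@@@@@,@@@,@@@,@
gen 18: @@@@@,@@@,@@@,@@
gen 19: @@@@,@@@,@@@,@@@
gen 20: @@@,@@@,@@@,@@@@
gen 21: @@,@@@,@@@,@@@@@
gen 22: @,@@@,@@@,@@@@@@
gen 23: ,@@@,@@@,@@@@@@@
gen 24: @@@,@@@,@@@@@@@,

1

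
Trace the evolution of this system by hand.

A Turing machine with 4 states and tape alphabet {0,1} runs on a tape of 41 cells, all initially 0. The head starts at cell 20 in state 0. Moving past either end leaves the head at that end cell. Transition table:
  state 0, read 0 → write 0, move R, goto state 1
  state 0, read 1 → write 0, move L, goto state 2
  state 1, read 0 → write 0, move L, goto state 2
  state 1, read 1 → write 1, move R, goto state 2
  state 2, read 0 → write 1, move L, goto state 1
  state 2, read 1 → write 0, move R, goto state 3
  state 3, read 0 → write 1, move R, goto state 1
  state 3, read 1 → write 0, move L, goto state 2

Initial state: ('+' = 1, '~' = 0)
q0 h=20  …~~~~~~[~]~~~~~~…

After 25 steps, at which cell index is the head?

step 0: q0 h=20  …~~~~~~[~]~~~~~~…
step 1: q1 h=21  …~~~~~~[~]~~~~~~…
step 2: q2 h=20  …~~~~~~[~]~~~~~~…
step 3: q1 h=19  …~~~~~~[~]+~~~~~…
step 4: q2 h=18  …~~~~~~[~]~+~~~~…
step 5: q1 h=17  …~~~~~~[~]+~+~~~…
step 6: q2 h=16  …~~~~~~[~]~+~+~~…
step 7: q1 h=15  …~~~~~~[~]+~+~+~…
step 8: q2 h=14  …~~~~~~[~]~+~+~+…
step 9: q1 h=13  …~~~~~~[~]+~+~+~…
step 10: q2 h=12  …~~~~~~[~]~+~+~+…
step 11: q1 h=11  …~~~~~~[~]+~+~+~…
step 12: q2 h=10  …~~~~~~[~]~+~+~+…
step 13: q1 h= 9  …~~~~~~[~]+~+~+~…
step 14: q2 h= 8  …~~~~~~[~]~+~+~+…
step 15: q1 h= 7  …~~~~~~[~]+~+~+~…
step 16: q2 h= 6  |~~~~~~[~]~+~+~+…
step 17: q1 h= 5  |~~~~~[~]+~+~+~…
step 18: q2 h= 4  |~~~~[~]~+~+~+…
step 19: q1 h= 3  |~~~[~]+~+~+~…
step 20: q2 h= 2  |~~[~]~+~+~+…
step 21: q1 h= 1  |~[~]+~+~+~…
step 22: q2 h= 0  |[~]~+~+~+…
step 23: q1 h= 0  |[+]~+~+~+…
step 24: q2 h= 1  |+[~]+~+~+~…
step 25: q1 h= 0  |[+]++~+~+…

0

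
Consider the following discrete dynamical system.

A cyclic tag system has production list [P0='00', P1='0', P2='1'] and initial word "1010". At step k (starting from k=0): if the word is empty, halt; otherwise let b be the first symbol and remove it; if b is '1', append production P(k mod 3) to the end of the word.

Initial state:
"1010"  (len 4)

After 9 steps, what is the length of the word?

[0] "1010"  (len 4)
[1] "01000"  (len 5)
[2] "1000"  (len 4)
[3] "0001"  (len 4)
[4] "001"  (len 3)
[5] "01"  (len 2)
[6] "1"  (len 1)
[7] "00"  (len 2)
[8] "0"  (len 1)
[9] (halted — word empty)

0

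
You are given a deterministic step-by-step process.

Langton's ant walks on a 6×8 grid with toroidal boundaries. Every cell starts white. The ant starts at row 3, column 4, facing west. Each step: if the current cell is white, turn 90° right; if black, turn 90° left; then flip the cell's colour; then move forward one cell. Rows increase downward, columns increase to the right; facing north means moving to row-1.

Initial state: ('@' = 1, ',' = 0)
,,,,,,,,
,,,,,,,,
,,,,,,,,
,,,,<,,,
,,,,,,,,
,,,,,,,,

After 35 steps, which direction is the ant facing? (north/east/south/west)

0) ,,,,,,,,
,,,,,,,,
,,,,,,,,
,,,,<,,,
,,,,,,,,
,,,,,,,,
1) ,,,,,,,,
,,,,,,,,
,,,,^,,,
,,,,@,,,
,,,,,,,,
,,,,,,,,
2) ,,,,,,,,
,,,,,,,,
,,,,@>,,
,,,,@,,,
,,,,,,,,
,,,,,,,,
3) ,,,,,,,,
,,,,,,,,
,,,,@@,,
,,,,@v,,
,,,,,,,,
,,,,,,,,
4) ,,,,,,,,
,,,,,,,,
,,,,@@,,
,,,,<@,,
,,,,,,,,
,,,,,,,,
5) ,,,,,,,,
,,,,,,,,
,,,,@@,,
,,,,,@,,
,,,,v,,,
,,,,,,,,
6) ,,,,,,,,
,,,,,,,,
,,,,@@,,
,,,,,@,,
,,,<@,,,
,,,,,,,,
7) ,,,,,,,,
,,,,,,,,
,,,,@@,,
,,,^,@,,
,,,@@,,,
,,,,,,,,
8) ,,,,,,,,
,,,,,,,,
,,,,@@,,
,,,@>@,,
,,,@@,,,
,,,,,,,,
9) ,,,,,,,,
,,,,,,,,
,,,,@@,,
,,,@@@,,
,,,@v,,,
,,,,,,,,
10) ,,,,,,,,
,,,,,,,,
,,,,@@,,
,,,@@@,,
,,,@,>,,
,,,,,,,,
11) ,,,,,,,,
,,,,,,,,
,,,,@@,,
,,,@@@,,
,,,@,@,,
,,,,,v,,
12) ,,,,,,,,
,,,,,,,,
,,,,@@,,
,,,@@@,,
,,,@,@,,
,,,,<@,,
13) ,,,,,,,,
,,,,,,,,
,,,,@@,,
,,,@@@,,
,,,@^@,,
,,,,@@,,
14) ,,,,,,,,
,,,,,,,,
,,,,@@,,
,,,@@@,,
,,,@@>,,
,,,,@@,,
15) ,,,,,,,,
,,,,,,,,
,,,,@@,,
,,,@@^,,
,,,@@,,,
,,,,@@,,
16) ,,,,,,,,
,,,,,,,,
,,,,@@,,
,,,@<,,,
,,,@@,,,
,,,,@@,,
17) ,,,,,,,,
,,,,,,,,
,,,,@@,,
,,,@,,,,
,,,@v,,,
,,,,@@,,
18) ,,,,,,,,
,,,,,,,,
,,,,@@,,
,,,@,,,,
,,,@,>,,
,,,,@@,,
19) ,,,,,,,,
,,,,,,,,
,,,,@@,,
,,,@,,,,
,,,@,@,,
,,,,@v,,
20) ,,,,,,,,
,,,,,,,,
,,,,@@,,
,,,@,,,,
,,,@,@,,
,,,,@,>,
21) ,,,,,,v,
,,,,,,,,
,,,,@@,,
,,,@,,,,
,,,@,@,,
,,,,@,@,
22) ,,,,,<@,
,,,,,,,,
,,,,@@,,
,,,@,,,,
,,,@,@,,
,,,,@,@,
23) ,,,,,@@,
,,,,,,,,
,,,,@@,,
,,,@,,,,
,,,@,@,,
,,,,@^@,
24) ,,,,,@@,
,,,,,,,,
,,,,@@,,
,,,@,,,,
,,,@,@,,
,,,,@@>,
25) ,,,,,@@,
,,,,,,,,
,,,,@@,,
,,,@,,,,
,,,@,@^,
,,,,@@,,
26) ,,,,,@@,
,,,,,,,,
,,,,@@,,
,,,@,,,,
,,,@,@@>
,,,,@@,,
27) ,,,,,@@,
,,,,,,,,
,,,,@@,,
,,,@,,,,
,,,@,@@@
,,,,@@,v
28) ,,,,,@@,
,,,,,,,,
,,,,@@,,
,,,@,,,,
,,,@,@@@
,,,,@@<@
29) ,,,,,@@,
,,,,,,,,
,,,,@@,,
,,,@,,,,
,,,@,@^@
,,,,@@@@
30) ,,,,,@@,
,,,,,,,,
,,,,@@,,
,,,@,,,,
,,,@,<,@
,,,,@@@@
31) ,,,,,@@,
,,,,,,,,
,,,,@@,,
,,,@,,,,
,,,@,,,@
,,,,@v@@
32) ,,,,,@@,
,,,,,,,,
,,,,@@,,
,,,@,,,,
,,,@,,,@
,,,,@,>@
33) ,,,,,@@,
,,,,,,,,
,,,,@@,,
,,,@,,,,
,,,@,,^@
,,,,@,,@
34) ,,,,,@@,
,,,,,,,,
,,,,@@,,
,,,@,,,,
,,,@,,@>
,,,,@,,@
35) ,,,,,@@,
,,,,,,,,
,,,,@@,,
,,,@,,,^
,,,@,,@,
,,,,@,,@

north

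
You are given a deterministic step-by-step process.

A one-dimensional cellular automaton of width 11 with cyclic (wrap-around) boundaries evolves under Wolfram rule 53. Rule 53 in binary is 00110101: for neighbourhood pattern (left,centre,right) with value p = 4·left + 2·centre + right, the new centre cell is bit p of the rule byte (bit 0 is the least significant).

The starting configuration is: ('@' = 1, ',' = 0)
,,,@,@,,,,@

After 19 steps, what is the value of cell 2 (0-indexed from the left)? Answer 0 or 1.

1

k=0  ,,,@,@,,,,@
k=1  @@,@@@@@@,@
k=2  ,,@,,,,,,@,
k=3  @,@@@@@@,@@
k=4  ,@,,,,,,@,,
k=5  ,@@@@@@,@@@
k=6  @,,,,,,@,,,
k=7  @@@@@@,@@@,
k=8  ,,,,,,@,,,@
k=9  @@@@@,@@@,@
k=10  ,,,,,@,,,@,
k=11  @@@@,@@@,@@
k=12  ,,,,@,,,@,,
k=13  @@@,@@@,@@@
k=14  ,,,@,,,@,,,
k=15  @@,@@@,@@@@
k=16  ,,@,,,@,,,,
k=17  @,@@@,@@@@@
k=18  ,@,,,@,,,,,
k=19  ,@@@,@@@@@@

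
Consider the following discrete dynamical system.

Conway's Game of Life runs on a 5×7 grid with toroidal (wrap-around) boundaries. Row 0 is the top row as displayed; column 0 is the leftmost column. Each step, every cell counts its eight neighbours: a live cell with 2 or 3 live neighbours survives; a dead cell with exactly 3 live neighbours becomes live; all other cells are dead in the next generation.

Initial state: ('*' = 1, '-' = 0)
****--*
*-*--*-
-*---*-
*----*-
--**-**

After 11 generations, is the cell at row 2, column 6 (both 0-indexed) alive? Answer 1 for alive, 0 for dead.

1

0) ****--*
*-*--*-
-*---*-
*----*-
--**-**
1) -------
---***-
**--**-
***--*-
---*-*-
2) ---*-*-
---*-**
*------
*-**-*-
-**-*-*
3) *--*---
-----**
****-*-
*-****-
**----*
4) -*---*-
---*-*-
*------
-----*-
-----*-
5) -----**
----*-*
----*-*
------*
----***
6) *------
*---*-*
*-----*
*---*-*
*---*--
7) **---*-
-*---*-
-*-----
-*-----
**---*-
8) --*-**-
-**---*
***----
-**----
--*----
9) --*--*-
-----**
---*---
*--*---
--*----
10) -----**
----***
----*-*
--**---
-***---
11) *-**--*
*---*--
----*-*
-*--*--
-*-**--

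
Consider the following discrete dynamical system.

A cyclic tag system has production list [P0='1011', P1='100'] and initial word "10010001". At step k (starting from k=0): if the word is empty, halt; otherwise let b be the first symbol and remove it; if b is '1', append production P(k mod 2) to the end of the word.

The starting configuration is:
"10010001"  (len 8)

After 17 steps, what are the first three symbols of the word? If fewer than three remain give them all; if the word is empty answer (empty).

t=0: "10010001"  (len 8)
t=1: "00100011011"  (len 11)
t=2: "0100011011"  (len 10)
t=3: "100011011"  (len 9)
t=4: "00011011100"  (len 11)
t=5: "0011011100"  (len 10)
t=6: "011011100"  (len 9)
t=7: "11011100"  (len 8)
t=8: "1011100100"  (len 10)
t=9: "0111001001011"  (len 13)
t=10: "111001001011"  (len 12)
t=11: "110010010111011"  (len 15)
t=12: "10010010111011100"  (len 17)
t=13: "00100101110111001011"  (len 20)
t=14: "0100101110111001011"  (len 19)
t=15: "100101110111001011"  (len 18)
t=16: "00101110111001011100"  (len 20)
t=17: "0101110111001011100"  (len 19)

010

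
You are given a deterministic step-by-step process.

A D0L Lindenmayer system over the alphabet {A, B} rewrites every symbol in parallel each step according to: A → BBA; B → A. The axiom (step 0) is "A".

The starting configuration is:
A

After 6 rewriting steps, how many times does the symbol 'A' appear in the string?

43

t=0: A
t=1: BBA
t=2: AABBA
t=3: BBABBAAABBA
t=4: AABBAAABBABBABBAAABBA
t=5: BBABBAAABBABBABBAAABBAAABBAAABBABBABBAAABBA
t=6: AABBAAABBABBABBAAABBAAABBAAABBABBABBAAABBABBABBAAABBABBABBAAABBAAABBAAABBABBABBAAABBA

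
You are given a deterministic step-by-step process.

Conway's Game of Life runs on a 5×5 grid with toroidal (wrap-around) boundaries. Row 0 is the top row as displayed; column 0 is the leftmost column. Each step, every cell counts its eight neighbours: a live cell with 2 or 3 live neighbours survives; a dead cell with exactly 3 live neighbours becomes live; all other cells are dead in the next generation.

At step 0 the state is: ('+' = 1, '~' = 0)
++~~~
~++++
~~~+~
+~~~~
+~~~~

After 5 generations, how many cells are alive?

step 0: ++~~~
~++++
~~~+~
+~~~~
+~~~~
step 1: ~~~+~
~+~++
++~+~
~~~~+
+~~~+
step 2: ~~++~
~+~+~
~+~+~
~+~+~
+~~++
step 3: ++~~~
~+~++
++~++
~+~+~
++~~~
step 4: ~~~~~
~~~+~
~+~~~
~~~+~
~~~~+
step 5: ~~~~~
~~~~~
~~+~~
~~~~~
~~~~~

1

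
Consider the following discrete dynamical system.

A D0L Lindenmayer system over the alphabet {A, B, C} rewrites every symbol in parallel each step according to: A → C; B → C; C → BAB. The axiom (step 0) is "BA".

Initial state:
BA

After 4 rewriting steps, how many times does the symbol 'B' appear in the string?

12

k=0  BA
k=1  CC
k=2  BABBAB
k=3  CCCCCC
k=4  BABBABBABBABBABBAB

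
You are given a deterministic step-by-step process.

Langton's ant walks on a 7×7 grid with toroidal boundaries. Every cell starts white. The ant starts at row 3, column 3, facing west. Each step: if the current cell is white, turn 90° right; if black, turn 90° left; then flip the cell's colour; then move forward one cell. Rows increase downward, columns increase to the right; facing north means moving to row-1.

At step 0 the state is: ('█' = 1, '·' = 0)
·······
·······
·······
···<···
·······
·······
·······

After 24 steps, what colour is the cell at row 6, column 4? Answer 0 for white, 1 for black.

1

k=0  ·······
·······
·······
···<···
·······
·······
·······
k=1  ·······
·······
···^···
···█···
·······
·······
·······
k=2  ·······
·······
···█>··
···█···
·······
·······
·······
k=3  ·······
·······
···██··
···█v··
·······
·······
·······
k=4  ·······
·······
···██··
···<█··
·······
·······
·······
k=5  ·······
·······
···██··
····█··
···v···
·······
·······
k=6  ·······
·······
···██··
····█··
··<█···
·······
·······
k=7  ·······
·······
···██··
··^·█··
··██···
·······
·······
k=8  ·······
·······
···██··
··█>█··
··██···
·······
·······
k=9  ·······
·······
···██··
··███··
··█v···
·······
·······
k=10  ·······
·······
···██··
··███··
··█·>··
·······
·······
k=11  ·······
·······
···██··
··███··
··█·█··
····v··
·······
k=12  ·······
·······
···██··
··███··
··█·█··
···<█··
·······
k=13  ·······
·······
···██··
··███··
··█^█··
···██··
·······
k=14  ·······
·······
···██··
··███··
··██>··
···██··
·······
k=15  ·······
·······
···██··
··██^··
··██···
···██··
·······
k=16  ·······
·······
···██··
··█<···
··██···
···██··
·······
k=17  ·······
·······
···██··
··█····
··█v···
···██··
·······
k=18  ·······
·······
···██··
··█····
··█·>··
···██··
·······
k=19  ·······
·······
···██··
··█····
··█·█··
···█v··
·······
k=20  ·······
·······
···██··
··█····
··█·█··
···█·>·
·······
k=21  ·······
·······
···██··
··█····
··█·█··
···█·█·
·····v·
k=22  ·······
·······
···██··
··█····
··█·█··
···█·█·
····<█·
k=23  ·······
·······
···██··
··█····
··█·█··
···█^█·
····██·
k=24  ·······
·······
···██··
··█····
··█·█··
···██>·
····██·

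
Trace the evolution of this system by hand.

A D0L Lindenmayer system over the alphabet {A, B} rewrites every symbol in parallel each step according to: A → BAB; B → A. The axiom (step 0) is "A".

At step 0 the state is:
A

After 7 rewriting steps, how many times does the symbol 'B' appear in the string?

[0] A
[1] BAB
[2] ABABA
[3] BABABABABAB
[4] ABABABABABABABABABABA
[5] BABABABABABABABABABABABABABABABABABABABABAB
[6] ABABABABABABABABABABABABABABABABABABABABABABABABABABABABABABABABABABABABABABABABABABA
[7] BABABABABABABABABABABABABABABABABABABABABABABABABABABABABA…ABABABABABABABABABABABABABABABABABABABABABABABABABABABABAB  (len 171)

86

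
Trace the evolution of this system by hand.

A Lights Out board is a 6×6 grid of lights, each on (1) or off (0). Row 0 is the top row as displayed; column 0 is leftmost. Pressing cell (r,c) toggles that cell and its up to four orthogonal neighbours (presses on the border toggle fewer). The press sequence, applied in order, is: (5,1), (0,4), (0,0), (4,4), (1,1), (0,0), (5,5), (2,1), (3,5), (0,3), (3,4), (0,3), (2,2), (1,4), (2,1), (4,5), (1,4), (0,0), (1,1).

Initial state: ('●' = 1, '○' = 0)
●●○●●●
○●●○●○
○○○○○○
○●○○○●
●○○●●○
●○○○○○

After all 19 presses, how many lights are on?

15

step 0: ●●○●●●
○●●○●○
○○○○○○
○●○○○●
●○○●●○
●○○○○○
step 1: ●●○●●●
○●●○●○
○○○○○○
○●○○○●
●●○●●○
○●●○○○
step 2: ●●○○○○
○●●○○○
○○○○○○
○●○○○●
●●○●●○
○●●○○○
step 3: ○○○○○○
●●●○○○
○○○○○○
○●○○○●
●●○●●○
○●●○○○
step 4: ○○○○○○
●●●○○○
○○○○○○
○●○○●●
●●○○○●
○●●○●○
step 5: ○●○○○○
○○○○○○
○●○○○○
○●○○●●
●●○○○●
○●●○●○
step 6: ●○○○○○
●○○○○○
○●○○○○
○●○○●●
●●○○○●
○●●○●○
step 7: ●○○○○○
●○○○○○
○●○○○○
○●○○●●
●●○○○○
○●●○○●
step 8: ●○○○○○
●●○○○○
●○●○○○
○○○○●●
●●○○○○
○●●○○●
step 9: ●○○○○○
●●○○○○
●○●○○●
○○○○○○
●●○○○●
○●●○○●
step 10: ●○●●●○
●●○●○○
●○●○○●
○○○○○○
●●○○○●
○●●○○●
step 11: ●○●●●○
●●○●○○
●○●○●●
○○○●●●
●●○○●●
○●●○○●
step 12: ●○○○○○
●●○○○○
●○●○●●
○○○●●●
●●○○●●
○●●○○●
step 13: ●○○○○○
●●●○○○
●●○●●●
○○●●●●
●●○○●●
○●●○○●
step 14: ●○○○●○
●●●●●●
●●○●○●
○○●●●●
●●○○●●
○●●○○●
step 15: ●○○○●○
●○●●●●
○○●●○●
○●●●●●
●●○○●●
○●●○○●
step 16: ●○○○●○
●○●●●●
○○●●○●
○●●●●○
●●○○○○
○●●○○○
step 17: ●○○○○○
●○●○○○
○○●●●●
○●●●●○
●●○○○○
○●●○○○
step 18: ○●○○○○
○○●○○○
○○●●●●
○●●●●○
●●○○○○
○●●○○○
step 19: ○○○○○○
●●○○○○
○●●●●●
○●●●●○
●●○○○○
○●●○○○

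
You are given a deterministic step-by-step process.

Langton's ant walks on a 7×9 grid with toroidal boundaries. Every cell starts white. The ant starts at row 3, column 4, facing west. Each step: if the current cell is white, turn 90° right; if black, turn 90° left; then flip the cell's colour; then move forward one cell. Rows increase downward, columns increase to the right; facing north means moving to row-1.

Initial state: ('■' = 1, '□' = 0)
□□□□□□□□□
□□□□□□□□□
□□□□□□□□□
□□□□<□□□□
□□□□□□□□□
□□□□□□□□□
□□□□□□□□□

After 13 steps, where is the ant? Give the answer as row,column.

0) □□□□□□□□□
□□□□□□□□□
□□□□□□□□□
□□□□<□□□□
□□□□□□□□□
□□□□□□□□□
□□□□□□□□□
1) □□□□□□□□□
□□□□□□□□□
□□□□^□□□□
□□□□■□□□□
□□□□□□□□□
□□□□□□□□□
□□□□□□□□□
2) □□□□□□□□□
□□□□□□□□□
□□□□■>□□□
□□□□■□□□□
□□□□□□□□□
□□□□□□□□□
□□□□□□□□□
3) □□□□□□□□□
□□□□□□□□□
□□□□■■□□□
□□□□■v□□□
□□□□□□□□□
□□□□□□□□□
□□□□□□□□□
4) □□□□□□□□□
□□□□□□□□□
□□□□■■□□□
□□□□<■□□□
□□□□□□□□□
□□□□□□□□□
□□□□□□□□□
5) □□□□□□□□□
□□□□□□□□□
□□□□■■□□□
□□□□□■□□□
□□□□v□□□□
□□□□□□□□□
□□□□□□□□□
6) □□□□□□□□□
□□□□□□□□□
□□□□■■□□□
□□□□□■□□□
□□□<■□□□□
□□□□□□□□□
□□□□□□□□□
7) □□□□□□□□□
□□□□□□□□□
□□□□■■□□□
□□□^□■□□□
□□□■■□□□□
□□□□□□□□□
□□□□□□□□□
8) □□□□□□□□□
□□□□□□□□□
□□□□■■□□□
□□□■>■□□□
□□□■■□□□□
□□□□□□□□□
□□□□□□□□□
9) □□□□□□□□□
□□□□□□□□□
□□□□■■□□□
□□□■■■□□□
□□□■v□□□□
□□□□□□□□□
□□□□□□□□□
10) □□□□□□□□□
□□□□□□□□□
□□□□■■□□□
□□□■■■□□□
□□□■□>□□□
□□□□□□□□□
□□□□□□□□□
11) □□□□□□□□□
□□□□□□□□□
□□□□■■□□□
□□□■■■□□□
□□□■□■□□□
□□□□□v□□□
□□□□□□□□□
12) □□□□□□□□□
□□□□□□□□□
□□□□■■□□□
□□□■■■□□□
□□□■□■□□□
□□□□<■□□□
□□□□□□□□□
13) □□□□□□□□□
□□□□□□□□□
□□□□■■□□□
□□□■■■□□□
□□□■^■□□□
□□□□■■□□□
□□□□□□□□□

4,4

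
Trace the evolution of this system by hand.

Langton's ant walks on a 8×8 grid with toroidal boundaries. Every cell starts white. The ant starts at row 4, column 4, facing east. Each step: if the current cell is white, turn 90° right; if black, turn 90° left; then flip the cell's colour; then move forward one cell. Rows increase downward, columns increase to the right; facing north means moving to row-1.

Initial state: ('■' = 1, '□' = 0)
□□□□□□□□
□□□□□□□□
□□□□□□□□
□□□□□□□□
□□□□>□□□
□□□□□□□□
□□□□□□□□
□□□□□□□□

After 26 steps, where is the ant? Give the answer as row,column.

3,1

step 0: □□□□□□□□
□□□□□□□□
□□□□□□□□
□□□□□□□□
□□□□>□□□
□□□□□□□□
□□□□□□□□
□□□□□□□□
step 1: □□□□□□□□
□□□□□□□□
□□□□□□□□
□□□□□□□□
□□□□■□□□
□□□□v□□□
□□□□□□□□
□□□□□□□□
step 2: □□□□□□□□
□□□□□□□□
□□□□□□□□
□□□□□□□□
□□□□■□□□
□□□<■□□□
□□□□□□□□
□□□□□□□□
step 3: □□□□□□□□
□□□□□□□□
□□□□□□□□
□□□□□□□□
□□□^■□□□
□□□■■□□□
□□□□□□□□
□□□□□□□□
step 4: □□□□□□□□
□□□□□□□□
□□□□□□□□
□□□□□□□□
□□□■>□□□
□□□■■□□□
□□□□□□□□
□□□□□□□□
step 5: □□□□□□□□
□□□□□□□□
□□□□□□□□
□□□□^□□□
□□□■□□□□
□□□■■□□□
□□□□□□□□
□□□□□□□□
step 6: □□□□□□□□
□□□□□□□□
□□□□□□□□
□□□□■>□□
□□□■□□□□
□□□■■□□□
□□□□□□□□
□□□□□□□□
step 7: □□□□□□□□
□□□□□□□□
□□□□□□□□
□□□□■■□□
□□□■□v□□
□□□■■□□□
□□□□□□□□
□□□□□□□□
step 8: □□□□□□□□
□□□□□□□□
□□□□□□□□
□□□□■■□□
□□□■<■□□
□□□■■□□□
□□□□□□□□
□□□□□□□□
step 9: □□□□□□□□
□□□□□□□□
□□□□□□□□
□□□□^■□□
□□□■■■□□
□□□■■□□□
□□□□□□□□
□□□□□□□□
step 10: □□□□□□□□
□□□□□□□□
□□□□□□□□
□□□<□■□□
□□□■■■□□
□□□■■□□□
□□□□□□□□
□□□□□□□□
step 11: □□□□□□□□
□□□□□□□□
□□□^□□□□
□□□■□■□□
□□□■■■□□
□□□■■□□□
□□□□□□□□
□□□□□□□□
step 12: □□□□□□□□
□□□□□□□□
□□□■>□□□
□□□■□■□□
□□□■■■□□
□□□■■□□□
□□□□□□□□
□□□□□□□□
step 13: □□□□□□□□
□□□□□□□□
□□□■■□□□
□□□■v■□□
□□□■■■□□
□□□■■□□□
□□□□□□□□
□□□□□□□□
step 14: □□□□□□□□
□□□□□□□□
□□□■■□□□
□□□<■■□□
□□□■■■□□
□□□■■□□□
□□□□□□□□
□□□□□□□□
step 15: □□□□□□□□
□□□□□□□□
□□□■■□□□
□□□□■■□□
□□□v■■□□
□□□■■□□□
□□□□□□□□
□□□□□□□□
step 16: □□□□□□□□
□□□□□□□□
□□□■■□□□
□□□□■■□□
□□□□>■□□
□□□■■□□□
□□□□□□□□
□□□□□□□□
step 17: □□□□□□□□
□□□□□□□□
□□□■■□□□
□□□□^■□□
□□□□□■□□
□□□■■□□□
□□□□□□□□
□□□□□□□□
step 18: □□□□□□□□
□□□□□□□□
□□□■■□□□
□□□<□■□□
□□□□□■□□
□□□■■□□□
□□□□□□□□
□□□□□□□□
step 19: □□□□□□□□
□□□□□□□□
□□□^■□□□
□□□■□■□□
□□□□□■□□
□□□■■□□□
□□□□□□□□
□□□□□□□□
step 20: □□□□□□□□
□□□□□□□□
□□<□■□□□
□□□■□■□□
□□□□□■□□
□□□■■□□□
□□□□□□□□
□□□□□□□□
step 21: □□□□□□□□
□□^□□□□□
□□■□■□□□
□□□■□■□□
□□□□□■□□
□□□■■□□□
□□□□□□□□
□□□□□□□□
step 22: □□□□□□□□
□□■>□□□□
□□■□■□□□
□□□■□■□□
□□□□□■□□
□□□■■□□□
□□□□□□□□
□□□□□□□□
step 23: □□□□□□□□
□□■■□□□□
□□■v■□□□
□□□■□■□□
□□□□□■□□
□□□■■□□□
□□□□□□□□
□□□□□□□□
step 24: □□□□□□□□
□□■■□□□□
□□<■■□□□
□□□■□■□□
□□□□□■□□
□□□■■□□□
□□□□□□□□
□□□□□□□□
step 25: □□□□□□□□
□□■■□□□□
□□□■■□□□
□□v■□■□□
□□□□□■□□
□□□■■□□□
□□□□□□□□
□□□□□□□□
step 26: □□□□□□□□
□□■■□□□□
□□□■■□□□
□<■■□■□□
□□□□□■□□
□□□■■□□□
□□□□□□□□
□□□□□□□□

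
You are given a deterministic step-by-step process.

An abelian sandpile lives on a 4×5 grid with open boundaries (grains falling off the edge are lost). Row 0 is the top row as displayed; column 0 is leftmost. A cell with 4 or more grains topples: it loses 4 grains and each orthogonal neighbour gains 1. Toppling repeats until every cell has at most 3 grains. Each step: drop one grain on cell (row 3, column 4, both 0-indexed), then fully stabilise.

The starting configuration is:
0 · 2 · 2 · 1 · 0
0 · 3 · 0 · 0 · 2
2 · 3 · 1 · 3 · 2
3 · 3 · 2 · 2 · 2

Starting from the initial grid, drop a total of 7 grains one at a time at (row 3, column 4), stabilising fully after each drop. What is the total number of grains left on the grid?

k=0  0 · 2 · 2 · 1 · 0
0 · 3 · 0 · 0 · 2
2 · 3 · 1 · 3 · 2
3 · 3 · 2 · 2 · 2
k=1  0 · 2 · 2 · 1 · 0
0 · 3 · 0 · 0 · 2
2 · 3 · 1 · 3 · 2
3 · 3 · 2 · 2 · 3
k=2  0 · 2 · 2 · 1 · 0
0 · 3 · 0 · 0 · 2
2 · 3 · 1 · 3 · 3
3 · 3 · 2 · 3 · 0
k=3  0 · 2 · 2 · 1 · 0
0 · 3 · 0 · 0 · 2
2 · 3 · 1 · 3 · 3
3 · 3 · 2 · 3 · 1
k=4  0 · 2 · 2 · 1 · 0
0 · 3 · 0 · 0 · 2
2 · 3 · 1 · 3 · 3
3 · 3 · 2 · 3 · 2
k=5  0 · 2 · 2 · 1 · 0
0 · 3 · 0 · 0 · 2
2 · 3 · 1 · 3 · 3
3 · 3 · 2 · 3 · 3
k=6  0 · 2 · 2 · 1 · 0
0 · 3 · 0 · 1 · 3
2 · 3 · 2 · 1 · 1
3 · 3 · 3 · 1 · 2
k=7  0 · 2 · 2 · 1 · 0
0 · 3 · 0 · 1 · 3
2 · 3 · 2 · 1 · 1
3 · 3 · 3 · 1 · 3

34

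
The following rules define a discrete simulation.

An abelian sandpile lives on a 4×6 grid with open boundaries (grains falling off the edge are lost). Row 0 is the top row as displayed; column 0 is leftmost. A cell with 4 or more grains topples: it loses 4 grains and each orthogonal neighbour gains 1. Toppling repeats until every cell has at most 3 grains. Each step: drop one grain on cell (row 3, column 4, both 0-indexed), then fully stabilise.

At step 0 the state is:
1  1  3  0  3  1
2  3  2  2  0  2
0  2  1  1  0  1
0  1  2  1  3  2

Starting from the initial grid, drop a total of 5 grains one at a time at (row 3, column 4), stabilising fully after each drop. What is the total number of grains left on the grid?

35

0) 1  1  3  0  3  1
2  3  2  2  0  2
0  2  1  1  0  1
0  1  2  1  3  2
1) 1  1  3  0  3  1
2  3  2  2  0  2
0  2  1  1  1  1
0  1  2  2  0  3
2) 1  1  3  0  3  1
2  3  2  2  0  2
0  2  1  1  1  1
0  1  2  2  1  3
3) 1  1  3  0  3  1
2  3  2  2  0  2
0  2  1  1  1  1
0  1  2  2  2  3
4) 1  1  3  0  3  1
2  3  2  2  0  2
0  2  1  1  1  1
0  1  2  2  3  3
5) 1  1  3  0  3  1
2  3  2  2  0  2
0  2  1  1  2  2
0  1  2  3  1  0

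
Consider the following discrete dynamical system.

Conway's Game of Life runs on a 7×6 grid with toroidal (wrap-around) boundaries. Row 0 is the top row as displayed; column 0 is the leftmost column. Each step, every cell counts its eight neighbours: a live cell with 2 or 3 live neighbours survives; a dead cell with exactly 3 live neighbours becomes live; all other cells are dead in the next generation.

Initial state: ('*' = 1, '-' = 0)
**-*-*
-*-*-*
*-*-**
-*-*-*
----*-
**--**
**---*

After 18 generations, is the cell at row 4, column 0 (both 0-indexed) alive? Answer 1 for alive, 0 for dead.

1

0) **-*-*
-*-*-*
*-*-**
-*-*-*
----*-
**--**
**---*
1) ------
---*--
------
-***--
-***--
-*--*-
------
2) ------
------
---*--
-*-*--
*---*-
-*-*--
------
3) ------
------
--*---
--***-
**-**-
------
------
4) ------
------
--*---
----**
-*--**
------
------
5) ------
------
------
*--***
*---**
------
------
6) ------
------
----**
*--*--
*--*--
-----*
------
7) ------
------
----**
*--*--
*---**
------
------
8) ------
------
----**
*--*--
*---**
-----*
------
9) ------
------
----**
*--*--
*---*-
*---**
------
10) ------
------
----**
*--*--
**-**-
*---*-
-----*
11) ------
------
----**
****--
*****-
**-**-
-----*
12) ------
------
******
------
------
------
*---**
13) -----*
******
******
******
------
-----*
-----*
14) -***--
------
------
------
-***--
------
*---**
15) ******
--*---
------
--*---
--*---
******
******
16) ------
*-*-**
------
------
*---**
------
------
17) -----*
-----*
-----*
-----*
-----*
-----*
------
18) ------
*---**
*---**
*---**
*---**
------
------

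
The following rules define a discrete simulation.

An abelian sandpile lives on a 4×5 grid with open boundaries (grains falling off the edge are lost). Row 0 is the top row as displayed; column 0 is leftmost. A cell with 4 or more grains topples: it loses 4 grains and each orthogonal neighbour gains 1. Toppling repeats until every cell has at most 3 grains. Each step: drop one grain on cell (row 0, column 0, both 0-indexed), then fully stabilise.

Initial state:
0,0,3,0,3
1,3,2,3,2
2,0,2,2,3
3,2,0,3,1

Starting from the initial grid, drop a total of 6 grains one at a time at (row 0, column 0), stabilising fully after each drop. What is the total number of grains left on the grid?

39

t=0: 0,0,3,0,3
1,3,2,3,2
2,0,2,2,3
3,2,0,3,1
t=1: 1,0,3,0,3
1,3,2,3,2
2,0,2,2,3
3,2,0,3,1
t=2: 2,0,3,0,3
1,3,2,3,2
2,0,2,2,3
3,2,0,3,1
t=3: 3,0,3,0,3
1,3,2,3,2
2,0,2,2,3
3,2,0,3,1
t=4: 0,1,3,0,3
2,3,2,3,2
2,0,2,2,3
3,2,0,3,1
t=5: 1,1,3,0,3
2,3,2,3,2
2,0,2,2,3
3,2,0,3,1
t=6: 2,1,3,0,3
2,3,2,3,2
2,0,2,2,3
3,2,0,3,1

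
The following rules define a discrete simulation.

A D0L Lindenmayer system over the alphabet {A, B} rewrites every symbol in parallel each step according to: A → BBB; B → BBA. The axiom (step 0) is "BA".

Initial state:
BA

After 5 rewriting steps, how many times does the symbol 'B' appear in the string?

k=0  BA
k=1  BBABBB
k=2  BBABBABBBBBABBABBA
k=3  BBABBABBBBBABBABBBBBABBABBABBABBABBBBBABBABBBBBABBABBB
k=4  BBABBABBBBBABBABBBBBABBABBABBABBABBBBBABBABBBBBABBABBABBAB…ABBABBABBABBBBBABBABBBBBABBABBABBABBABBBBBABBABBBBBABBABBA  (len 162)
k=5  BBABBABBBBBABBABBBBBABBABBABBABBABBBBBABBABBBBBABBABBABBAB…ABBABBABBABBBBBABBABBBBBABBABBABBABBABBBBBABBABBBBBABBABBB  (len 486)

365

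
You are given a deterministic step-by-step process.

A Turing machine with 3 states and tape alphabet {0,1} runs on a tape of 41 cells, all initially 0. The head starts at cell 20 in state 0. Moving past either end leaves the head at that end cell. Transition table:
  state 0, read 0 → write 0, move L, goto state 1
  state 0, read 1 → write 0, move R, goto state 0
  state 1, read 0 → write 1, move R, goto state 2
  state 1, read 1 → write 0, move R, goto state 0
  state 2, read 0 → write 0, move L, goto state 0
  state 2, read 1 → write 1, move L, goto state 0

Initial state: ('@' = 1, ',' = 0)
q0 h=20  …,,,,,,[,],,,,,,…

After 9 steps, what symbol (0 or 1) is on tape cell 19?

k=0  q0 h=20  …,,,,,,[,],,,,,,…
k=1  q1 h=19  …,,,,,,[,],,,,,,…
k=2  q2 h=20  …,,,,,@[,],,,,,,…
k=3  q0 h=19  …,,,,,,[@],,,,,,…
k=4  q0 h=20  …,,,,,,[,],,,,,,…
k=5  q1 h=19  …,,,,,,[,],,,,,,…
k=6  q2 h=20  …,,,,,@[,],,,,,,…
k=7  q0 h=19  …,,,,,,[@],,,,,,…
k=8  q0 h=20  …,,,,,,[,],,,,,,…
k=9  q1 h=19  …,,,,,,[,],,,,,,…

0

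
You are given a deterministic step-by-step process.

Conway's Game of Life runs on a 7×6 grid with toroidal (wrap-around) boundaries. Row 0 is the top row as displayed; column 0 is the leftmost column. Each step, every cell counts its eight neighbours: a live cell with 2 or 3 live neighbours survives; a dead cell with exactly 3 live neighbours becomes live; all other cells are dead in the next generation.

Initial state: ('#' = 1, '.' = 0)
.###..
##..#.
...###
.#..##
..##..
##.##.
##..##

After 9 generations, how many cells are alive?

11

t=0: .###..
##..#.
...###
.#..##
..##..
##.##.
##..##
t=1: ...#..
##....
.###..
#....#
......
......
......
t=2: ......
##.#..
..#..#
###...
......
......
......
t=3: ......
###...
...#.#
###...
.#....
......
......
t=4: .#....
###...
...#.#
###...
###...
......
......
t=5: ###...
###...
...#.#
...#.#
#.#...
.#....
......
t=6: #.#...
...#.#
.#.#.#
#.##.#
###...
.#....
#.#...
t=7: #.##.#
.#.#.#
.#.#.#
...#.#
...#.#
......
#.#...
t=8: ...#.#
.#.#.#
...#.#
...#.#
......
......
#.##.#
t=9: .#.#.#
...#.#
...#.#
......
......
......
#.##.#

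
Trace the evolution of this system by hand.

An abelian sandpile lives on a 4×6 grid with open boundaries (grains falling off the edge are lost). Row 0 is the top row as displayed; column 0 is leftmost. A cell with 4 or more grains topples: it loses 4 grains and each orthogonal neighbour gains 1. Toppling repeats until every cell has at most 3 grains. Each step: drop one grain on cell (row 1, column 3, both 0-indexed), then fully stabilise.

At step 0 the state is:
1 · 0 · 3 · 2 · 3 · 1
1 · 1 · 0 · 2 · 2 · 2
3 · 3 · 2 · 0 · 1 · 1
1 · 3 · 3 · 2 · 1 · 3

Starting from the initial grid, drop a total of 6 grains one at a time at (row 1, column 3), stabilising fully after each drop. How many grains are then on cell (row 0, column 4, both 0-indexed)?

1

gen 0: 1 · 0 · 3 · 2 · 3 · 1
1 · 1 · 0 · 2 · 2 · 2
3 · 3 · 2 · 0 · 1 · 1
1 · 3 · 3 · 2 · 1 · 3
gen 1: 1 · 0 · 3 · 2 · 3 · 1
1 · 1 · 0 · 3 · 2 · 2
3 · 3 · 2 · 0 · 1 · 1
1 · 3 · 3 · 2 · 1 · 3
gen 2: 1 · 0 · 3 · 3 · 3 · 1
1 · 1 · 1 · 0 · 3 · 2
3 · 3 · 2 · 1 · 1 · 1
1 · 3 · 3 · 2 · 1 · 3
gen 3: 1 · 0 · 3 · 3 · 3 · 1
1 · 1 · 1 · 1 · 3 · 2
3 · 3 · 2 · 1 · 1 · 1
1 · 3 · 3 · 2 · 1 · 3
gen 4: 1 · 0 · 3 · 3 · 3 · 1
1 · 1 · 1 · 2 · 3 · 2
3 · 3 · 2 · 1 · 1 · 1
1 · 3 · 3 · 2 · 1 · 3
gen 5: 1 · 0 · 3 · 3 · 3 · 1
1 · 1 · 1 · 3 · 3 · 2
3 · 3 · 2 · 1 · 1 · 1
1 · 3 · 3 · 2 · 1 · 3
gen 6: 1 · 1 · 0 · 2 · 1 · 2
1 · 1 · 3 · 2 · 1 · 3
3 · 3 · 2 · 2 · 2 · 1
1 · 3 · 3 · 2 · 1 · 3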